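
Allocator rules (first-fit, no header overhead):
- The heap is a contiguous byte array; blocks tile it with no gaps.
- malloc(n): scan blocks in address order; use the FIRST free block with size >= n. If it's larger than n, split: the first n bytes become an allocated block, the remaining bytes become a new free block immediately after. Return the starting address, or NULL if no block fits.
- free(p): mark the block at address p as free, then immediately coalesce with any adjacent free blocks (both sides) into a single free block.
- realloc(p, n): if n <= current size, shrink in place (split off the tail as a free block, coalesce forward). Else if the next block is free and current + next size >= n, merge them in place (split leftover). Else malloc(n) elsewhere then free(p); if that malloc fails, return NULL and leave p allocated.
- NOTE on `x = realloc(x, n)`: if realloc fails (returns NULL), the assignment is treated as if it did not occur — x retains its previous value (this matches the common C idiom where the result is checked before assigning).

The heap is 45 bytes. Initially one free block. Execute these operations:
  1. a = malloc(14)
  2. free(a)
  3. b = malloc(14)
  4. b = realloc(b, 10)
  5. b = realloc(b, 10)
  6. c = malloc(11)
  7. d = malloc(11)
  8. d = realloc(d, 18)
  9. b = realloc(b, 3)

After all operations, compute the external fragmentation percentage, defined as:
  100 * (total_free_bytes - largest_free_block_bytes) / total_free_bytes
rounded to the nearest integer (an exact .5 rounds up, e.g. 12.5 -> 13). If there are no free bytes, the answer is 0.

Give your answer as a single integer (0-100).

Op 1: a = malloc(14) -> a = 0; heap: [0-13 ALLOC][14-44 FREE]
Op 2: free(a) -> (freed a); heap: [0-44 FREE]
Op 3: b = malloc(14) -> b = 0; heap: [0-13 ALLOC][14-44 FREE]
Op 4: b = realloc(b, 10) -> b = 0; heap: [0-9 ALLOC][10-44 FREE]
Op 5: b = realloc(b, 10) -> b = 0; heap: [0-9 ALLOC][10-44 FREE]
Op 6: c = malloc(11) -> c = 10; heap: [0-9 ALLOC][10-20 ALLOC][21-44 FREE]
Op 7: d = malloc(11) -> d = 21; heap: [0-9 ALLOC][10-20 ALLOC][21-31 ALLOC][32-44 FREE]
Op 8: d = realloc(d, 18) -> d = 21; heap: [0-9 ALLOC][10-20 ALLOC][21-38 ALLOC][39-44 FREE]
Op 9: b = realloc(b, 3) -> b = 0; heap: [0-2 ALLOC][3-9 FREE][10-20 ALLOC][21-38 ALLOC][39-44 FREE]
Free blocks: [7 6] total_free=13 largest=7 -> 100*(13-7)/13 = 600/13 ≈ 46.154 -> rounds to 46

Answer: 46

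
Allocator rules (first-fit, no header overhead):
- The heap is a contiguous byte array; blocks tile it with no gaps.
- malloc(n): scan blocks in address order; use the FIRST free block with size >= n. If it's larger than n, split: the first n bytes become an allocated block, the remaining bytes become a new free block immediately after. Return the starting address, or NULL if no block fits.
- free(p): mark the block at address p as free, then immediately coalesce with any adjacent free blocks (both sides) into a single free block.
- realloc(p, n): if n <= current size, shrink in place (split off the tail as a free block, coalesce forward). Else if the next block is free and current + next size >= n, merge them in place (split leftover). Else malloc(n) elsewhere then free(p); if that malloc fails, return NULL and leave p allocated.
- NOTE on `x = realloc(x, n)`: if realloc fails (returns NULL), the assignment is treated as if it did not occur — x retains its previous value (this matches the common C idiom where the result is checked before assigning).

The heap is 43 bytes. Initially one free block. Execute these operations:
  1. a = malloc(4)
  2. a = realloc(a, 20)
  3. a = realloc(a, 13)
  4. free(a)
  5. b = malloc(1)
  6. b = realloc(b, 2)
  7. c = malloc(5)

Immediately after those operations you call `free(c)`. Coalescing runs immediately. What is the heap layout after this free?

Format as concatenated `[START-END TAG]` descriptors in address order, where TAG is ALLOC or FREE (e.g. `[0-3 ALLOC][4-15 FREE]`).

Op 1: a = malloc(4) -> a = 0; heap: [0-3 ALLOC][4-42 FREE]
Op 2: a = realloc(a, 20) -> a = 0; heap: [0-19 ALLOC][20-42 FREE]
Op 3: a = realloc(a, 13) -> a = 0; heap: [0-12 ALLOC][13-42 FREE]
Op 4: free(a) -> (freed a); heap: [0-42 FREE]
Op 5: b = malloc(1) -> b = 0; heap: [0-0 ALLOC][1-42 FREE]
Op 6: b = realloc(b, 2) -> b = 0; heap: [0-1 ALLOC][2-42 FREE]
Op 7: c = malloc(5) -> c = 2; heap: [0-1 ALLOC][2-6 ALLOC][7-42 FREE]
free(c): c = 2 -> block [2-6 ALLOC]; mark free, coalesce with adjacent free neighbors -> [0-1 ALLOC][2-42 FREE]

Answer: [0-1 ALLOC][2-42 FREE]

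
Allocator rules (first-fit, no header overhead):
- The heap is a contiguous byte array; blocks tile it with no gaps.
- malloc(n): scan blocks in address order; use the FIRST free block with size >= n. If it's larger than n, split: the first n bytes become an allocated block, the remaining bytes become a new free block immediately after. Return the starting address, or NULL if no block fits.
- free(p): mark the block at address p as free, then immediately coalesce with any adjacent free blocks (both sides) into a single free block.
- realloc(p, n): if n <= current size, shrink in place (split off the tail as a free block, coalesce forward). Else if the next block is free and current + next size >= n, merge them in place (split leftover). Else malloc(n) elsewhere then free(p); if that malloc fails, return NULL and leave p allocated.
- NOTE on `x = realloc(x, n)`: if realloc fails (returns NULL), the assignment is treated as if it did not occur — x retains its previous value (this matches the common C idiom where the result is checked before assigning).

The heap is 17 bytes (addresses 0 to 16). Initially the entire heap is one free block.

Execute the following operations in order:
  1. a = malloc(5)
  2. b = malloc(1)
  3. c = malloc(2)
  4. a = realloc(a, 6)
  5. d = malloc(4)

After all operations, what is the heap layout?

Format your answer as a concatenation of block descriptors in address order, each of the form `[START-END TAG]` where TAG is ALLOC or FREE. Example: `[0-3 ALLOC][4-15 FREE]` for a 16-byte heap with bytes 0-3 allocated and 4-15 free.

Answer: [0-3 ALLOC][4-4 FREE][5-5 ALLOC][6-7 ALLOC][8-13 ALLOC][14-16 FREE]

Derivation:
Op 1: a = malloc(5) -> a = 0; heap: [0-4 ALLOC][5-16 FREE]
Op 2: b = malloc(1) -> b = 5; heap: [0-4 ALLOC][5-5 ALLOC][6-16 FREE]
Op 3: c = malloc(2) -> c = 6; heap: [0-4 ALLOC][5-5 ALLOC][6-7 ALLOC][8-16 FREE]
Op 4: a = realloc(a, 6) -> a = 8; heap: [0-4 FREE][5-5 ALLOC][6-7 ALLOC][8-13 ALLOC][14-16 FREE]
Op 5: d = malloc(4) -> d = 0; heap: [0-3 ALLOC][4-4 FREE][5-5 ALLOC][6-7 ALLOC][8-13 ALLOC][14-16 FREE]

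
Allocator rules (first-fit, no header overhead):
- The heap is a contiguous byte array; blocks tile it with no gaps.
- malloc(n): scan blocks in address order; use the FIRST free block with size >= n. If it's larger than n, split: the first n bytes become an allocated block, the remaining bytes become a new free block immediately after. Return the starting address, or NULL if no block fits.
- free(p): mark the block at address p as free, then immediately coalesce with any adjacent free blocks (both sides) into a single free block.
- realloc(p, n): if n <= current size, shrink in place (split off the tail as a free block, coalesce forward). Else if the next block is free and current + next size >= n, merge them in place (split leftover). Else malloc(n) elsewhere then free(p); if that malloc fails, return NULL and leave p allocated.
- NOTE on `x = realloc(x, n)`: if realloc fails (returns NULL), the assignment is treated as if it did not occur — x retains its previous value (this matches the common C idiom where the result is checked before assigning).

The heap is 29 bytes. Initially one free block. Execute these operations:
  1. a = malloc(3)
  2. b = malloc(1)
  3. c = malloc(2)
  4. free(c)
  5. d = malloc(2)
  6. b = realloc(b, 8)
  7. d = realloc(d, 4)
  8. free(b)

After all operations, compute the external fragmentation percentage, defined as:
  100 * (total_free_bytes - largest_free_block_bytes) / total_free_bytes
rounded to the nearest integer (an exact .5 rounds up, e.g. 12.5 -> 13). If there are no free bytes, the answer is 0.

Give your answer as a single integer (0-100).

Answer: 50

Derivation:
Op 1: a = malloc(3) -> a = 0; heap: [0-2 ALLOC][3-28 FREE]
Op 2: b = malloc(1) -> b = 3; heap: [0-2 ALLOC][3-3 ALLOC][4-28 FREE]
Op 3: c = malloc(2) -> c = 4; heap: [0-2 ALLOC][3-3 ALLOC][4-5 ALLOC][6-28 FREE]
Op 4: free(c) -> (freed c); heap: [0-2 ALLOC][3-3 ALLOC][4-28 FREE]
Op 5: d = malloc(2) -> d = 4; heap: [0-2 ALLOC][3-3 ALLOC][4-5 ALLOC][6-28 FREE]
Op 6: b = realloc(b, 8) -> b = 6; heap: [0-2 ALLOC][3-3 FREE][4-5 ALLOC][6-13 ALLOC][14-28 FREE]
Op 7: d = realloc(d, 4) -> d = 14; heap: [0-2 ALLOC][3-5 FREE][6-13 ALLOC][14-17 ALLOC][18-28 FREE]
Op 8: free(b) -> (freed b); heap: [0-2 ALLOC][3-13 FREE][14-17 ALLOC][18-28 FREE]
Free blocks: [11 11] total_free=22 largest=11 -> 100*(22-11)/22 = 1100/22 = 50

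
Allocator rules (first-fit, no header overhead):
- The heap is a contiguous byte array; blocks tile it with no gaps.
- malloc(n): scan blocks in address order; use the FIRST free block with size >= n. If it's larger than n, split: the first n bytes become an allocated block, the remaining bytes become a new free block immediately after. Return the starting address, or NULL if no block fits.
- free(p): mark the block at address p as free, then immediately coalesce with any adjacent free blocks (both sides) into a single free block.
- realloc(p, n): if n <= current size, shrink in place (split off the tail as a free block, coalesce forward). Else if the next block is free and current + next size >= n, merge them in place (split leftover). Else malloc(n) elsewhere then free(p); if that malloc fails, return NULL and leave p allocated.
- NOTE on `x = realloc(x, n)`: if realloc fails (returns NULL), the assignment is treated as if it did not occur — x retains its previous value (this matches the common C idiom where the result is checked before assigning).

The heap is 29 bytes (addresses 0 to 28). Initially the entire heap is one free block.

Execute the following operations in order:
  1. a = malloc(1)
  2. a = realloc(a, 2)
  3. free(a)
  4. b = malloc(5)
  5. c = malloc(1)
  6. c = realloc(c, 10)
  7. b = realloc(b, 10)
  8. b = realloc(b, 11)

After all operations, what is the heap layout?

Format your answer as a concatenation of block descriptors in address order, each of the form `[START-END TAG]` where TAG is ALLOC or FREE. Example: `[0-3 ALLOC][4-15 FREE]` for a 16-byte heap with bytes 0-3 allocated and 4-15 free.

Answer: [0-4 FREE][5-14 ALLOC][15-25 ALLOC][26-28 FREE]

Derivation:
Op 1: a = malloc(1) -> a = 0; heap: [0-0 ALLOC][1-28 FREE]
Op 2: a = realloc(a, 2) -> a = 0; heap: [0-1 ALLOC][2-28 FREE]
Op 3: free(a) -> (freed a); heap: [0-28 FREE]
Op 4: b = malloc(5) -> b = 0; heap: [0-4 ALLOC][5-28 FREE]
Op 5: c = malloc(1) -> c = 5; heap: [0-4 ALLOC][5-5 ALLOC][6-28 FREE]
Op 6: c = realloc(c, 10) -> c = 5; heap: [0-4 ALLOC][5-14 ALLOC][15-28 FREE]
Op 7: b = realloc(b, 10) -> b = 15; heap: [0-4 FREE][5-14 ALLOC][15-24 ALLOC][25-28 FREE]
Op 8: b = realloc(b, 11) -> b = 15; heap: [0-4 FREE][5-14 ALLOC][15-25 ALLOC][26-28 FREE]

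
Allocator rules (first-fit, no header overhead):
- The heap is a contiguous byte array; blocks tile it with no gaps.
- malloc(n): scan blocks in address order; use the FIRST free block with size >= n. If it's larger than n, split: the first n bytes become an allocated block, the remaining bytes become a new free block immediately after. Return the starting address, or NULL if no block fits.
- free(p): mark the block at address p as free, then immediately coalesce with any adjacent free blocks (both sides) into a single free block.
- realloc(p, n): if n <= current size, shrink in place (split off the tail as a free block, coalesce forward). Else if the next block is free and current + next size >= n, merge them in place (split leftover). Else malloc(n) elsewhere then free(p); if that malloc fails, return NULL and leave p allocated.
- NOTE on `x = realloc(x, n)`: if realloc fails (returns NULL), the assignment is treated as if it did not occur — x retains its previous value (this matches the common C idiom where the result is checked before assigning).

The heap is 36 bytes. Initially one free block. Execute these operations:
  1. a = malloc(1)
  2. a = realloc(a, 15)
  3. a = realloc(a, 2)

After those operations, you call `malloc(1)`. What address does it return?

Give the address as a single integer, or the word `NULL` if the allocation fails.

Answer: 2

Derivation:
Op 1: a = malloc(1) -> a = 0; heap: [0-0 ALLOC][1-35 FREE]
Op 2: a = realloc(a, 15) -> a = 0; heap: [0-14 ALLOC][15-35 FREE]
Op 3: a = realloc(a, 2) -> a = 0; heap: [0-1 ALLOC][2-35 FREE]
malloc(1): first-fit scan over [0-1 ALLOC][2-35 FREE] -> 2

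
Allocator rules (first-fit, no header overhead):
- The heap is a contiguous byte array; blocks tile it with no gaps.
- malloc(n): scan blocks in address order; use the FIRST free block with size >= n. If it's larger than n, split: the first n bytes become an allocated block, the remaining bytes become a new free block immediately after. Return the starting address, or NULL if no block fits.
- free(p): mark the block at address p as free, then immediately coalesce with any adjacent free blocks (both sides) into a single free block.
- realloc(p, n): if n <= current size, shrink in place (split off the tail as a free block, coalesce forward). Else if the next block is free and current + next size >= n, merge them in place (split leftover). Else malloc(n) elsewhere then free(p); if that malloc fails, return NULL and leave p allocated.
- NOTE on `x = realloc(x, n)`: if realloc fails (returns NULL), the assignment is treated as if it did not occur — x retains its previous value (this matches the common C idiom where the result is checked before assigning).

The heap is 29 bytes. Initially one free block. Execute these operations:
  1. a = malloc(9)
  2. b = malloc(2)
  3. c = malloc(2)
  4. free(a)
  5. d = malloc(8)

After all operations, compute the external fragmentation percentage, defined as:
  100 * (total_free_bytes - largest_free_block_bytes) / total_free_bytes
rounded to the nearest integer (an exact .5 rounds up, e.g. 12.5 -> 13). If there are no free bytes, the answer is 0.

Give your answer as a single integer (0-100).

Op 1: a = malloc(9) -> a = 0; heap: [0-8 ALLOC][9-28 FREE]
Op 2: b = malloc(2) -> b = 9; heap: [0-8 ALLOC][9-10 ALLOC][11-28 FREE]
Op 3: c = malloc(2) -> c = 11; heap: [0-8 ALLOC][9-10 ALLOC][11-12 ALLOC][13-28 FREE]
Op 4: free(a) -> (freed a); heap: [0-8 FREE][9-10 ALLOC][11-12 ALLOC][13-28 FREE]
Op 5: d = malloc(8) -> d = 0; heap: [0-7 ALLOC][8-8 FREE][9-10 ALLOC][11-12 ALLOC][13-28 FREE]
Free blocks: [1 16] total_free=17 largest=16 -> 100*(17-16)/17 = 100/17 ≈ 5.882 -> rounds to 6

Answer: 6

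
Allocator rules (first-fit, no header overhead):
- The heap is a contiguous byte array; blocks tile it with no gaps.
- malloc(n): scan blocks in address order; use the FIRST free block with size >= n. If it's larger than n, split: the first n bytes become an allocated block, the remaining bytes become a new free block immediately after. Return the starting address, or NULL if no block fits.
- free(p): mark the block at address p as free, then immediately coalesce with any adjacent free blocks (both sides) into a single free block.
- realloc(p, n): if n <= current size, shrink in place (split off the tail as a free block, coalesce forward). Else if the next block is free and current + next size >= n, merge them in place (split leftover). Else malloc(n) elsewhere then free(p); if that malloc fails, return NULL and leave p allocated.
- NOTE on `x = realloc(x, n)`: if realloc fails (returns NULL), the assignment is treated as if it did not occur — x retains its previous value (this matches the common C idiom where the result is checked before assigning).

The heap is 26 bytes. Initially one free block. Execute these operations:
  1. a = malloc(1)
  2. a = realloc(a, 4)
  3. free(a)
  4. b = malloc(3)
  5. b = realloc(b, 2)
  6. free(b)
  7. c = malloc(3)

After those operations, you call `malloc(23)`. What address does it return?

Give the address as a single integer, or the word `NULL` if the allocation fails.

Op 1: a = malloc(1) -> a = 0; heap: [0-0 ALLOC][1-25 FREE]
Op 2: a = realloc(a, 4) -> a = 0; heap: [0-3 ALLOC][4-25 FREE]
Op 3: free(a) -> (freed a); heap: [0-25 FREE]
Op 4: b = malloc(3) -> b = 0; heap: [0-2 ALLOC][3-25 FREE]
Op 5: b = realloc(b, 2) -> b = 0; heap: [0-1 ALLOC][2-25 FREE]
Op 6: free(b) -> (freed b); heap: [0-25 FREE]
Op 7: c = malloc(3) -> c = 0; heap: [0-2 ALLOC][3-25 FREE]
malloc(23): first-fit scan over [0-2 ALLOC][3-25 FREE] -> 3

Answer: 3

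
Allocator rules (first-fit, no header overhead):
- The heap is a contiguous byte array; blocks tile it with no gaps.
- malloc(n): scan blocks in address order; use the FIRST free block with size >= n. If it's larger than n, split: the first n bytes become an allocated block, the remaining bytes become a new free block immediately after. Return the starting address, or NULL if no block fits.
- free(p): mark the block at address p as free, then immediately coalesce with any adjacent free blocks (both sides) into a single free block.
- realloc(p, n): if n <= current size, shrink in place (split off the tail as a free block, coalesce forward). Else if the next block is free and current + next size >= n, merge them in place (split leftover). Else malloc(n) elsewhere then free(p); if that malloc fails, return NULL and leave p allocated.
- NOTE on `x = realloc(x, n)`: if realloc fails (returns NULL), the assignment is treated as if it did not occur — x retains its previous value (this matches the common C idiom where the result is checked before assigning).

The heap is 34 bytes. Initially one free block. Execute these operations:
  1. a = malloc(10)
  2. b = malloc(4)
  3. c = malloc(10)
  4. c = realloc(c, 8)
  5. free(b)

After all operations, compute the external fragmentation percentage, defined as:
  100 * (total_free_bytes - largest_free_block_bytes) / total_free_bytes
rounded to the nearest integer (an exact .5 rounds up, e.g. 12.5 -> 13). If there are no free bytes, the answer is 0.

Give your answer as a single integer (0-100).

Answer: 25

Derivation:
Op 1: a = malloc(10) -> a = 0; heap: [0-9 ALLOC][10-33 FREE]
Op 2: b = malloc(4) -> b = 10; heap: [0-9 ALLOC][10-13 ALLOC][14-33 FREE]
Op 3: c = malloc(10) -> c = 14; heap: [0-9 ALLOC][10-13 ALLOC][14-23 ALLOC][24-33 FREE]
Op 4: c = realloc(c, 8) -> c = 14; heap: [0-9 ALLOC][10-13 ALLOC][14-21 ALLOC][22-33 FREE]
Op 5: free(b) -> (freed b); heap: [0-9 ALLOC][10-13 FREE][14-21 ALLOC][22-33 FREE]
Free blocks: [4 12] total_free=16 largest=12 -> 100*(16-12)/16 = 400/16 = 25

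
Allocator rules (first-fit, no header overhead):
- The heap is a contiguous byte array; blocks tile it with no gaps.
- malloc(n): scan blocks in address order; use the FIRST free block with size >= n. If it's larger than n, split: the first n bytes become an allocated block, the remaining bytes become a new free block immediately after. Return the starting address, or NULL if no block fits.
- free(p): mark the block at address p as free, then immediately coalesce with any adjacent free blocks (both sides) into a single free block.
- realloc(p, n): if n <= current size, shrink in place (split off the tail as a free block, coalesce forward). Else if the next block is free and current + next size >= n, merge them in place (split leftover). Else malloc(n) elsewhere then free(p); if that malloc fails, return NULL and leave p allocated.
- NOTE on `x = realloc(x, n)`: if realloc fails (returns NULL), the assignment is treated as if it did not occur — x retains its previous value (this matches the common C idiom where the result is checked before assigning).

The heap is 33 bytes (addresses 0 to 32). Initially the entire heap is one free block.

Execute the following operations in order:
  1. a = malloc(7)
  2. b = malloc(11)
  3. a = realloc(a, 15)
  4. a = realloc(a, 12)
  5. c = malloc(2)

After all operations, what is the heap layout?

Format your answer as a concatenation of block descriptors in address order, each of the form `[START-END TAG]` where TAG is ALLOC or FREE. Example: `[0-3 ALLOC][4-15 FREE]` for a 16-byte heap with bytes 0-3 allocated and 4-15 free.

Answer: [0-1 ALLOC][2-6 FREE][7-17 ALLOC][18-29 ALLOC][30-32 FREE]

Derivation:
Op 1: a = malloc(7) -> a = 0; heap: [0-6 ALLOC][7-32 FREE]
Op 2: b = malloc(11) -> b = 7; heap: [0-6 ALLOC][7-17 ALLOC][18-32 FREE]
Op 3: a = realloc(a, 15) -> a = 18; heap: [0-6 FREE][7-17 ALLOC][18-32 ALLOC]
Op 4: a = realloc(a, 12) -> a = 18; heap: [0-6 FREE][7-17 ALLOC][18-29 ALLOC][30-32 FREE]
Op 5: c = malloc(2) -> c = 0; heap: [0-1 ALLOC][2-6 FREE][7-17 ALLOC][18-29 ALLOC][30-32 FREE]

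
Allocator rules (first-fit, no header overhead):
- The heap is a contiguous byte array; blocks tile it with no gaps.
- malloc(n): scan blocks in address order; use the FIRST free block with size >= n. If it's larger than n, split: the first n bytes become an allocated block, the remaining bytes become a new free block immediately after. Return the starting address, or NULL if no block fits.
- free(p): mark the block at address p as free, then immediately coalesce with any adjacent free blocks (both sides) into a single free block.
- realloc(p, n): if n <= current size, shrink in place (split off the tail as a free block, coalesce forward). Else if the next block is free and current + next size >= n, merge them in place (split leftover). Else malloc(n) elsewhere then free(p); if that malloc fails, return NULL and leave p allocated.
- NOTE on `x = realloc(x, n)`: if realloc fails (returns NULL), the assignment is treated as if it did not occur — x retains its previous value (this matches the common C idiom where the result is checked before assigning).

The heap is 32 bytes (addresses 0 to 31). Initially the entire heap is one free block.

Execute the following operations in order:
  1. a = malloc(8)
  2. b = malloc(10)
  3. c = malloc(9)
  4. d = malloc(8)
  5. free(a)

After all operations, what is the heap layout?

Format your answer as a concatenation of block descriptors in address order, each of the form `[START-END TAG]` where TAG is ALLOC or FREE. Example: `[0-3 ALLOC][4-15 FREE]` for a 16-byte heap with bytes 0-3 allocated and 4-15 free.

Op 1: a = malloc(8) -> a = 0; heap: [0-7 ALLOC][8-31 FREE]
Op 2: b = malloc(10) -> b = 8; heap: [0-7 ALLOC][8-17 ALLOC][18-31 FREE]
Op 3: c = malloc(9) -> c = 18; heap: [0-7 ALLOC][8-17 ALLOC][18-26 ALLOC][27-31 FREE]
Op 4: d = malloc(8) -> d = NULL; heap: [0-7 ALLOC][8-17 ALLOC][18-26 ALLOC][27-31 FREE]
Op 5: free(a) -> (freed a); heap: [0-7 FREE][8-17 ALLOC][18-26 ALLOC][27-31 FREE]

Answer: [0-7 FREE][8-17 ALLOC][18-26 ALLOC][27-31 FREE]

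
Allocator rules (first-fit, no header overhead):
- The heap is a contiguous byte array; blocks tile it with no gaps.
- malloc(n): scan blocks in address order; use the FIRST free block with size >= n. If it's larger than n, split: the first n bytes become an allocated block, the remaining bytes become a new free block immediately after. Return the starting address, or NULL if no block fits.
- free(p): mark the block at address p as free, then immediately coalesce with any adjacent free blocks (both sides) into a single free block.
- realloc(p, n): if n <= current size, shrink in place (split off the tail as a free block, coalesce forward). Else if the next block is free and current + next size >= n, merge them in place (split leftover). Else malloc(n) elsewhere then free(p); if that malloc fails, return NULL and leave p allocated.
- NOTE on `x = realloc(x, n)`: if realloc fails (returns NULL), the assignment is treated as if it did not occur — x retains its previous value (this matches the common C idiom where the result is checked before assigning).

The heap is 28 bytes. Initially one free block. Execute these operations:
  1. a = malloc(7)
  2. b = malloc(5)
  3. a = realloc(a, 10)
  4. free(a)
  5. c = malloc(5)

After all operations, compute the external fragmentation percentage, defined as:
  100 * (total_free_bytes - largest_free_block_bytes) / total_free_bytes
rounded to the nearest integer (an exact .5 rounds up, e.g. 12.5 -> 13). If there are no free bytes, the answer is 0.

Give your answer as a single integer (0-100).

Op 1: a = malloc(7) -> a = 0; heap: [0-6 ALLOC][7-27 FREE]
Op 2: b = malloc(5) -> b = 7; heap: [0-6 ALLOC][7-11 ALLOC][12-27 FREE]
Op 3: a = realloc(a, 10) -> a = 12; heap: [0-6 FREE][7-11 ALLOC][12-21 ALLOC][22-27 FREE]
Op 4: free(a) -> (freed a); heap: [0-6 FREE][7-11 ALLOC][12-27 FREE]
Op 5: c = malloc(5) -> c = 0; heap: [0-4 ALLOC][5-6 FREE][7-11 ALLOC][12-27 FREE]
Free blocks: [2 16] total_free=18 largest=16 -> 100*(18-16)/18 = 200/18 ≈ 11.111 -> rounds to 11

Answer: 11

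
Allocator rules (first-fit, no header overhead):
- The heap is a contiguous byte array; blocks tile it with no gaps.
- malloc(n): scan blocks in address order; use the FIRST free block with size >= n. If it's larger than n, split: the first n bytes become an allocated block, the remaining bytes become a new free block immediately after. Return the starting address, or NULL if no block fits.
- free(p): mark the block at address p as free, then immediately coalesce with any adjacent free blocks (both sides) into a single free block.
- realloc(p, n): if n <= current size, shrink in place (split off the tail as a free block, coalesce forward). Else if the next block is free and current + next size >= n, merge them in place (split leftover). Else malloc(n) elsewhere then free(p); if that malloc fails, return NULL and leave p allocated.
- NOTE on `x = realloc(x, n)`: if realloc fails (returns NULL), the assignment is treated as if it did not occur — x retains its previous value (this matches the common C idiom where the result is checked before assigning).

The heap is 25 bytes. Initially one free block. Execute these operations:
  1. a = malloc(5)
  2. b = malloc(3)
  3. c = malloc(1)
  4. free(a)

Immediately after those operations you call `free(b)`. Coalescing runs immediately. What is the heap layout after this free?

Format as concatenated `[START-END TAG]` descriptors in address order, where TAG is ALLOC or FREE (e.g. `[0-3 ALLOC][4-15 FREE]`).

Answer: [0-7 FREE][8-8 ALLOC][9-24 FREE]

Derivation:
Op 1: a = malloc(5) -> a = 0; heap: [0-4 ALLOC][5-24 FREE]
Op 2: b = malloc(3) -> b = 5; heap: [0-4 ALLOC][5-7 ALLOC][8-24 FREE]
Op 3: c = malloc(1) -> c = 8; heap: [0-4 ALLOC][5-7 ALLOC][8-8 ALLOC][9-24 FREE]
Op 4: free(a) -> (freed a); heap: [0-4 FREE][5-7 ALLOC][8-8 ALLOC][9-24 FREE]
free(b): b = 5 -> block [5-7 ALLOC]; mark free, coalesce with adjacent free neighbors -> [0-7 FREE][8-8 ALLOC][9-24 FREE]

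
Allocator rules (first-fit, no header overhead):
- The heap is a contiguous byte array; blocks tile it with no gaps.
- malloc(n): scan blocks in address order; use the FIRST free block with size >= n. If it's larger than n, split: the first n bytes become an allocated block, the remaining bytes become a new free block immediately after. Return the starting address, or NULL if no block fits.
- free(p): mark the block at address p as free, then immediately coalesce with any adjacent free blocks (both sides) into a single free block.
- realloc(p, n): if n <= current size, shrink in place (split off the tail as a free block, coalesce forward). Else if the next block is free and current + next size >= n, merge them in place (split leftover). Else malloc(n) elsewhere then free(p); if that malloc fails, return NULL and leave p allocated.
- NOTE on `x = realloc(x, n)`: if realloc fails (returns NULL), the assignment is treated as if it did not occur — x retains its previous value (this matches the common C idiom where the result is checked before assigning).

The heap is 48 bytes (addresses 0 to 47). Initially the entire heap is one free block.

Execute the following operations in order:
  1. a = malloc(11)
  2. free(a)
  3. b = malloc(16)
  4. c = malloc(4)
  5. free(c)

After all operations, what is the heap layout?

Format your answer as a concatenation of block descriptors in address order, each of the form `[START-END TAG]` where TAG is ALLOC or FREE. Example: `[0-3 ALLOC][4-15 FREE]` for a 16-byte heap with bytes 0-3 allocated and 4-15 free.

Answer: [0-15 ALLOC][16-47 FREE]

Derivation:
Op 1: a = malloc(11) -> a = 0; heap: [0-10 ALLOC][11-47 FREE]
Op 2: free(a) -> (freed a); heap: [0-47 FREE]
Op 3: b = malloc(16) -> b = 0; heap: [0-15 ALLOC][16-47 FREE]
Op 4: c = malloc(4) -> c = 16; heap: [0-15 ALLOC][16-19 ALLOC][20-47 FREE]
Op 5: free(c) -> (freed c); heap: [0-15 ALLOC][16-47 FREE]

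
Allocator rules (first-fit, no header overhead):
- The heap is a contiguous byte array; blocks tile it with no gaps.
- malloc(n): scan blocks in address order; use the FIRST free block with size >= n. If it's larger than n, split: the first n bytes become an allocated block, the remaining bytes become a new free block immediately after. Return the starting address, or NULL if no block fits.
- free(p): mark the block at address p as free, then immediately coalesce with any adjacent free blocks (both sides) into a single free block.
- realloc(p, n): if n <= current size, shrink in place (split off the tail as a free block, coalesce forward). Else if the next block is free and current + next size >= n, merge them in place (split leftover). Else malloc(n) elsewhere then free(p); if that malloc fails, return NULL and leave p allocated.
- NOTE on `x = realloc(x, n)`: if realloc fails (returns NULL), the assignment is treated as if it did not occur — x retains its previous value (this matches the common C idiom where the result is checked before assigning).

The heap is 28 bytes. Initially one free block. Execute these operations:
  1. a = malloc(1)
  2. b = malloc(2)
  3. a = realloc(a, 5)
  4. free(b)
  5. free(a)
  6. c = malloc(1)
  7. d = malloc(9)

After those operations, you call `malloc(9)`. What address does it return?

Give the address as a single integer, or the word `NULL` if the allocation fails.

Op 1: a = malloc(1) -> a = 0; heap: [0-0 ALLOC][1-27 FREE]
Op 2: b = malloc(2) -> b = 1; heap: [0-0 ALLOC][1-2 ALLOC][3-27 FREE]
Op 3: a = realloc(a, 5) -> a = 3; heap: [0-0 FREE][1-2 ALLOC][3-7 ALLOC][8-27 FREE]
Op 4: free(b) -> (freed b); heap: [0-2 FREE][3-7 ALLOC][8-27 FREE]
Op 5: free(a) -> (freed a); heap: [0-27 FREE]
Op 6: c = malloc(1) -> c = 0; heap: [0-0 ALLOC][1-27 FREE]
Op 7: d = malloc(9) -> d = 1; heap: [0-0 ALLOC][1-9 ALLOC][10-27 FREE]
malloc(9): first-fit scan over [0-0 ALLOC][1-9 ALLOC][10-27 FREE] -> 10

Answer: 10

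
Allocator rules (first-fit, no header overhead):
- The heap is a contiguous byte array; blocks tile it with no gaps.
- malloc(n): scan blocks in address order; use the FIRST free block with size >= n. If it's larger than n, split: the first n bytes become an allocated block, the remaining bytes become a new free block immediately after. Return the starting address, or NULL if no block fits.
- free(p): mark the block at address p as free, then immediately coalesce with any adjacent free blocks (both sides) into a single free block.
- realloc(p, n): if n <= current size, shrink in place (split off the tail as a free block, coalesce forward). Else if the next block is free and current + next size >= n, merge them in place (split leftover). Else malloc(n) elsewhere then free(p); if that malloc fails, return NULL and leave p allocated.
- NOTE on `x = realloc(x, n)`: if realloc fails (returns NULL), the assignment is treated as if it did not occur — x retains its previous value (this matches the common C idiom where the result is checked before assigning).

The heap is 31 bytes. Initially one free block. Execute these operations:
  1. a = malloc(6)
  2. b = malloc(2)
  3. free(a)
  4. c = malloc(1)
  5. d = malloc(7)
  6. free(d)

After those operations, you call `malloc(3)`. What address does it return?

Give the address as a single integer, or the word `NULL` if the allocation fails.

Answer: 1

Derivation:
Op 1: a = malloc(6) -> a = 0; heap: [0-5 ALLOC][6-30 FREE]
Op 2: b = malloc(2) -> b = 6; heap: [0-5 ALLOC][6-7 ALLOC][8-30 FREE]
Op 3: free(a) -> (freed a); heap: [0-5 FREE][6-7 ALLOC][8-30 FREE]
Op 4: c = malloc(1) -> c = 0; heap: [0-0 ALLOC][1-5 FREE][6-7 ALLOC][8-30 FREE]
Op 5: d = malloc(7) -> d = 8; heap: [0-0 ALLOC][1-5 FREE][6-7 ALLOC][8-14 ALLOC][15-30 FREE]
Op 6: free(d) -> (freed d); heap: [0-0 ALLOC][1-5 FREE][6-7 ALLOC][8-30 FREE]
malloc(3): first-fit scan over [0-0 ALLOC][1-5 FREE][6-7 ALLOC][8-30 FREE] -> 1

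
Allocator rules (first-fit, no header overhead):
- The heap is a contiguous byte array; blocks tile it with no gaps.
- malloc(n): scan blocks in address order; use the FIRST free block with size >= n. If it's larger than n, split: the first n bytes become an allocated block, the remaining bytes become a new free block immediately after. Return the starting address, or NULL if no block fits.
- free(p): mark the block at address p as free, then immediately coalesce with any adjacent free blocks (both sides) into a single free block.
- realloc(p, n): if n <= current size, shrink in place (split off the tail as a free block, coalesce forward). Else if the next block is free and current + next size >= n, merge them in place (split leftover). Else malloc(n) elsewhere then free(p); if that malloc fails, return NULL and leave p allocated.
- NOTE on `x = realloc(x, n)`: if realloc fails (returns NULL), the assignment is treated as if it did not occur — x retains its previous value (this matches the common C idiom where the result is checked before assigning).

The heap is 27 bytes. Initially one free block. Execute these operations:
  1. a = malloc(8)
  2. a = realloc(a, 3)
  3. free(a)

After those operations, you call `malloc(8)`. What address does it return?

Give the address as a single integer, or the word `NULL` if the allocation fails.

Op 1: a = malloc(8) -> a = 0; heap: [0-7 ALLOC][8-26 FREE]
Op 2: a = realloc(a, 3) -> a = 0; heap: [0-2 ALLOC][3-26 FREE]
Op 3: free(a) -> (freed a); heap: [0-26 FREE]
malloc(8): first-fit scan over [0-26 FREE] -> 0

Answer: 0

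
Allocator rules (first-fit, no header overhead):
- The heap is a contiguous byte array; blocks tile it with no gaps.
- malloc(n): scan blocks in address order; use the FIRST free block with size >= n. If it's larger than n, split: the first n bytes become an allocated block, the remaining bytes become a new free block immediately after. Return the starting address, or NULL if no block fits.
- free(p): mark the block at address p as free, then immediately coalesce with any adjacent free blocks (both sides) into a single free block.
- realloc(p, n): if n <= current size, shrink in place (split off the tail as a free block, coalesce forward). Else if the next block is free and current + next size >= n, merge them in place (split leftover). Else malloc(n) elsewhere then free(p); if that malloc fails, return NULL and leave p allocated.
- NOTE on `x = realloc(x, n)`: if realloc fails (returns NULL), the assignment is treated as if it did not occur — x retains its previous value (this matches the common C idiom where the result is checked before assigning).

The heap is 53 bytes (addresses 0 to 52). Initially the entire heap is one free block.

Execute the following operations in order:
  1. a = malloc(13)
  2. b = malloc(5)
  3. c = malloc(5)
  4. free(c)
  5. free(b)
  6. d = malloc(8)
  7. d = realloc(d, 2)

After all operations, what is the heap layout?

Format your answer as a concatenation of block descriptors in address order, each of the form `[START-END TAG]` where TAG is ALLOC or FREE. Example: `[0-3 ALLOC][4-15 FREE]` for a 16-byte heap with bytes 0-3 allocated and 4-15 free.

Op 1: a = malloc(13) -> a = 0; heap: [0-12 ALLOC][13-52 FREE]
Op 2: b = malloc(5) -> b = 13; heap: [0-12 ALLOC][13-17 ALLOC][18-52 FREE]
Op 3: c = malloc(5) -> c = 18; heap: [0-12 ALLOC][13-17 ALLOC][18-22 ALLOC][23-52 FREE]
Op 4: free(c) -> (freed c); heap: [0-12 ALLOC][13-17 ALLOC][18-52 FREE]
Op 5: free(b) -> (freed b); heap: [0-12 ALLOC][13-52 FREE]
Op 6: d = malloc(8) -> d = 13; heap: [0-12 ALLOC][13-20 ALLOC][21-52 FREE]
Op 7: d = realloc(d, 2) -> d = 13; heap: [0-12 ALLOC][13-14 ALLOC][15-52 FREE]

Answer: [0-12 ALLOC][13-14 ALLOC][15-52 FREE]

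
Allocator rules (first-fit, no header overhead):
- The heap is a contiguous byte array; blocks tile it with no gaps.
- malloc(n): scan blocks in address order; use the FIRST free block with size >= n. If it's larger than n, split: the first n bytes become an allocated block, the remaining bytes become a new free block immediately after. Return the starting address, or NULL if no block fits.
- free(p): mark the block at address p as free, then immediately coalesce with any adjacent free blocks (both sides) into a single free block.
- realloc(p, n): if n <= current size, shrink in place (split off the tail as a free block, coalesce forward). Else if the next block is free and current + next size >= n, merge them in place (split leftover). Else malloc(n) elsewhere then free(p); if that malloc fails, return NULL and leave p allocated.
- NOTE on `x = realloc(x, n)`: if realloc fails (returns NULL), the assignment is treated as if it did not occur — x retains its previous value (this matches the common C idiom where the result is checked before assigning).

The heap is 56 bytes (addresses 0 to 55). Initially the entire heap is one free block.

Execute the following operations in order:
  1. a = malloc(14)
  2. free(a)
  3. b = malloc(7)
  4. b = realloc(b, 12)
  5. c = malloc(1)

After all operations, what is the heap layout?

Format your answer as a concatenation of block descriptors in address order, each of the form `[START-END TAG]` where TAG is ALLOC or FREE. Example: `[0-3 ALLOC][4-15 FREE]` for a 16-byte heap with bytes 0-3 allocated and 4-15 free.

Op 1: a = malloc(14) -> a = 0; heap: [0-13 ALLOC][14-55 FREE]
Op 2: free(a) -> (freed a); heap: [0-55 FREE]
Op 3: b = malloc(7) -> b = 0; heap: [0-6 ALLOC][7-55 FREE]
Op 4: b = realloc(b, 12) -> b = 0; heap: [0-11 ALLOC][12-55 FREE]
Op 5: c = malloc(1) -> c = 12; heap: [0-11 ALLOC][12-12 ALLOC][13-55 FREE]

Answer: [0-11 ALLOC][12-12 ALLOC][13-55 FREE]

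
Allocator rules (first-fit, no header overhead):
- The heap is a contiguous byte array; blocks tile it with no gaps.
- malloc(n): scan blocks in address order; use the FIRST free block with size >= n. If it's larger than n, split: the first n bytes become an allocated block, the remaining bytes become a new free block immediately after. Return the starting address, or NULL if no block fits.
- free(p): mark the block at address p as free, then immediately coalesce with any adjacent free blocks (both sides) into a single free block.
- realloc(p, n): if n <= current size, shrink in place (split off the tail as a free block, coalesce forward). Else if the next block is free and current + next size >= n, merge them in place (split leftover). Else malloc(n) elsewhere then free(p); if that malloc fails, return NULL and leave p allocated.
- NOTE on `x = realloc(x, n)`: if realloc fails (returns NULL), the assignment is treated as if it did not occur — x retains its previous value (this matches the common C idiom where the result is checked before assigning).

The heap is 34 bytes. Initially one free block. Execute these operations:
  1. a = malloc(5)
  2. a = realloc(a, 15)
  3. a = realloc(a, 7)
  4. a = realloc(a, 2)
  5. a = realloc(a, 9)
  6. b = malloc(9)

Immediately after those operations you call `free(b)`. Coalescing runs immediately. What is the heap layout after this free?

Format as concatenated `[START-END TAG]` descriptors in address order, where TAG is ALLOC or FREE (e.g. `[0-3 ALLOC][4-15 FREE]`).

Op 1: a = malloc(5) -> a = 0; heap: [0-4 ALLOC][5-33 FREE]
Op 2: a = realloc(a, 15) -> a = 0; heap: [0-14 ALLOC][15-33 FREE]
Op 3: a = realloc(a, 7) -> a = 0; heap: [0-6 ALLOC][7-33 FREE]
Op 4: a = realloc(a, 2) -> a = 0; heap: [0-1 ALLOC][2-33 FREE]
Op 5: a = realloc(a, 9) -> a = 0; heap: [0-8 ALLOC][9-33 FREE]
Op 6: b = malloc(9) -> b = 9; heap: [0-8 ALLOC][9-17 ALLOC][18-33 FREE]
free(b): b = 9 -> block [9-17 ALLOC]; mark free, coalesce with adjacent free neighbors -> [0-8 ALLOC][9-33 FREE]

Answer: [0-8 ALLOC][9-33 FREE]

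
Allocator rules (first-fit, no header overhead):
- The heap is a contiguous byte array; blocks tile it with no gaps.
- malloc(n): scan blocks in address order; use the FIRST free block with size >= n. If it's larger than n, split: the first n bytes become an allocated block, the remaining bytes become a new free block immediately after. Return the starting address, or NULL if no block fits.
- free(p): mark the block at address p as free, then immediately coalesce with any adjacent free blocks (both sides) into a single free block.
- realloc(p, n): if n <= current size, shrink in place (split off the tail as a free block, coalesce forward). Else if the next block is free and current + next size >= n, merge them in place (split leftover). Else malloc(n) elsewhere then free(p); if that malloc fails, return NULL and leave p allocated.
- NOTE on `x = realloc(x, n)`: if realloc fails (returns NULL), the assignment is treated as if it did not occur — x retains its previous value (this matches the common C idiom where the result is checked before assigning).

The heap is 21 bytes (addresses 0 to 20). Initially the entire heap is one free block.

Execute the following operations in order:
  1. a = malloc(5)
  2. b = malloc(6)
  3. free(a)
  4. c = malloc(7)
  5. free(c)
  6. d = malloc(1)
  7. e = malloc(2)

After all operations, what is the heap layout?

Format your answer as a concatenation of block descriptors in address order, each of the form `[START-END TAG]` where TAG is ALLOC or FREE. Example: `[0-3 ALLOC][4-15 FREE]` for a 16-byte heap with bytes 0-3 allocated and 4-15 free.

Answer: [0-0 ALLOC][1-2 ALLOC][3-4 FREE][5-10 ALLOC][11-20 FREE]

Derivation:
Op 1: a = malloc(5) -> a = 0; heap: [0-4 ALLOC][5-20 FREE]
Op 2: b = malloc(6) -> b = 5; heap: [0-4 ALLOC][5-10 ALLOC][11-20 FREE]
Op 3: free(a) -> (freed a); heap: [0-4 FREE][5-10 ALLOC][11-20 FREE]
Op 4: c = malloc(7) -> c = 11; heap: [0-4 FREE][5-10 ALLOC][11-17 ALLOC][18-20 FREE]
Op 5: free(c) -> (freed c); heap: [0-4 FREE][5-10 ALLOC][11-20 FREE]
Op 6: d = malloc(1) -> d = 0; heap: [0-0 ALLOC][1-4 FREE][5-10 ALLOC][11-20 FREE]
Op 7: e = malloc(2) -> e = 1; heap: [0-0 ALLOC][1-2 ALLOC][3-4 FREE][5-10 ALLOC][11-20 FREE]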